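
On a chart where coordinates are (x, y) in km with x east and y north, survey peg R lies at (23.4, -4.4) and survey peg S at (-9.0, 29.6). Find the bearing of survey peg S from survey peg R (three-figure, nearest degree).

Δeast = -9.0 − 23.4 = -32.40; Δnorth = 29.6 − -4.4 = 34.00.
Bearing = atan2(Δeast, Δnorth) mod 360° = 316.38° ≈ 316°.

316°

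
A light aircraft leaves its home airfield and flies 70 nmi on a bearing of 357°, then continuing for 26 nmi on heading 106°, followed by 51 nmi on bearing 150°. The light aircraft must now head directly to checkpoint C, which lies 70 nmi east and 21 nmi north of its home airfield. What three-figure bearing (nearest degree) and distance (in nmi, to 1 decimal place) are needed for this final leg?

Leg 1 (357°, 70 nmi): east 70 sin 357° = -3.66, north 70 cos 357° = 69.90
Leg 2 (106°, 26 nmi): east 26 sin 106° = 24.99, north 26 cos 106° = -7.17
Leg 3 (150°, 51 nmi): east 51 sin 150° = 25.50, north 51 cos 150° = -44.17
Current position: (46.83, 18.57). Target: (70, 21). Remaining: Δeast = 23.17, Δnorth = 2.43.
Bearing = atan2(23.17, 2.43) mod 360° = 84.01°; distance = √((23.17)² + (2.43)²) = 23.298 nmi.

084°, 23.3 nmi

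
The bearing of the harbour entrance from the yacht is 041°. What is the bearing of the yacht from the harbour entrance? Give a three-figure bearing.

Back-bearing = 041° + 180° = 221°.

221°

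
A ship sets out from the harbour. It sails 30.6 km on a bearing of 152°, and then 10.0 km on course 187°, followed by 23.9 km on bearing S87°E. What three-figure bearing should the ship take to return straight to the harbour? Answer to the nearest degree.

Leg 1 (152°, 30.6 km): east 30.6 sin 152° = 14.37, north 30.6 cos 152° = -27.02
Leg 2 (187°, 10.0 km): east 10.0 sin 187° = -1.22, north 10.0 cos 187° = -9.93
Leg 3 (S87°E, 23.9 km): east 23.9 sin 93° = 23.87, north 23.9 cos 93° = -1.25
Net displacement: 37.01 east, -38.19 north. Direction back to start is (-37.01, 38.19): bearing = atan2(-37.01, 38.19) mod 360° = 315.90° ≈ 316°.

316°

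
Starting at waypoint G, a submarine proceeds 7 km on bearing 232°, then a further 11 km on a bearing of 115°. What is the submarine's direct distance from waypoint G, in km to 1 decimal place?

Leg 1 (232°, 7 km): east 7 sin 232° = -5.52, north 7 cos 232° = -4.31
Leg 2 (115°, 11 km): east 11 sin 115° = 9.97, north 11 cos 115° = -4.65
Net: 4.45 east, -8.96 north. Distance = √((4.45)² + (-8.96)²) = 10.004 km.

10.0 km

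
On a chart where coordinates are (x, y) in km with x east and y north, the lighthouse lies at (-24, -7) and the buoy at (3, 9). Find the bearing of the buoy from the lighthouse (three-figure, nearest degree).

059°

Δeast = 3 − -24 = 27.00; Δnorth = 9 − -7 = 16.00.
Bearing = atan2(Δeast, Δnorth) mod 360° = 59.35° ≈ 059°.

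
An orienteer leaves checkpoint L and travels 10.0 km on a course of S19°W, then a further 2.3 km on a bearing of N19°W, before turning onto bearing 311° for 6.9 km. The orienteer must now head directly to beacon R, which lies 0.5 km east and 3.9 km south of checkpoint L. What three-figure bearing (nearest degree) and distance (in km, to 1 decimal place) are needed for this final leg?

097°, 9.8 km

Leg 1 (S19°W, 10.0 km): east 10.0 sin 199° = -3.26, north 10.0 cos 199° = -9.46
Leg 2 (N19°W, 2.3 km): east 2.3 sin 341° = -0.75, north 2.3 cos 341° = 2.17
Leg 3 (311°, 6.9 km): east 6.9 sin 311° = -5.21, north 6.9 cos 311° = 4.53
Current position: (-9.21, -2.75). Target: (0.5, -3.9). Remaining: Δeast = 9.71, Δnorth = -1.15.
Bearing = atan2(9.71, -1.15) mod 360° = 96.73°; distance = √((9.71)² + (-1.15)²) = 9.779 km.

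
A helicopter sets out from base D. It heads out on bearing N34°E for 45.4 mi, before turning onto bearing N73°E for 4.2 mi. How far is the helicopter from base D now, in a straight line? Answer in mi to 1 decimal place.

Leg 1 (N34°E, 45.4 mi): east 45.4 sin 34° = 25.39, north 45.4 cos 34° = 37.64
Leg 2 (N73°E, 4.2 mi): east 4.2 sin 73° = 4.02, north 4.2 cos 73° = 1.23
Net: 29.40 east, 38.87 north. Distance = √((29.40)² + (38.87)²) = 48.736 mi.

48.7 mi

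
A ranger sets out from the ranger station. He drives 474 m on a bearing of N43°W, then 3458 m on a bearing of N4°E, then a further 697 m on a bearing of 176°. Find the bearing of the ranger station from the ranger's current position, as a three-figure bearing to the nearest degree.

179°

Leg 1 (N43°W, 474 m): east 474 sin 317° = -323.27, north 474 cos 317° = 346.66
Leg 2 (N4°E, 3458 m): east 3458 sin 4° = 241.22, north 3458 cos 4° = 3449.58
Leg 3 (176°, 697 m): east 697 sin 176° = 48.62, north 697 cos 176° = -695.30
Net displacement: -33.43 east, 3100.94 north. Direction back to start is (33.43, -3100.94): bearing = atan2(33.43, -3100.94) mod 360° = 179.38° ≈ 179°.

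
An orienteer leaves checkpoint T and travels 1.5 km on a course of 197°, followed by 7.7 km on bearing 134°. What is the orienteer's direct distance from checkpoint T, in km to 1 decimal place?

Leg 1 (197°, 1.5 km): east 1.5 sin 197° = -0.44, north 1.5 cos 197° = -1.43
Leg 2 (134°, 7.7 km): east 7.7 sin 134° = 5.54, north 7.7 cos 134° = -5.35
Net: 5.10 east, -6.78 north. Distance = √((5.10)² + (-6.78)²) = 8.487 km.

8.5 km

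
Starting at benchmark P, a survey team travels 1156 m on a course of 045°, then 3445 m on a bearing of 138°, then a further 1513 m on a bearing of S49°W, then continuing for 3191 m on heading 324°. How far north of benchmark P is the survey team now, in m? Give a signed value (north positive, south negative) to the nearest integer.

Leg 1 (045°, 1156 m): east 1156 sin 45° = 817.42, north 1156 cos 45° = 817.42
Leg 2 (138°, 3445 m): east 3445 sin 138° = 2305.15, north 3445 cos 138° = -2560.13
Leg 3 (S49°W, 1513 m): east 1513 sin 229° = -1141.88, north 1513 cos 229° = -992.62
Leg 4 (324°, 3191 m): east 3191 sin 324° = -1875.62, north 3191 cos 324° = 2581.57
Net north component: -153.76 m.

-154 m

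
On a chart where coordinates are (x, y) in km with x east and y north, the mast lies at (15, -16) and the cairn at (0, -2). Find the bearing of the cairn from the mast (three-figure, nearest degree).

313°

Δeast = 0 − 15 = -15.00; Δnorth = -2 − -16 = 14.00.
Bearing = atan2(Δeast, Δnorth) mod 360° = 313.03° ≈ 313°.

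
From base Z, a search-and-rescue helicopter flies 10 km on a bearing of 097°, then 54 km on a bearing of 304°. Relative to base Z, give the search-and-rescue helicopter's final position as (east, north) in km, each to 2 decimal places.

Leg 1 (097°, 10 km): east 10 sin 97° = 9.93, north 10 cos 97° = -1.22
Leg 2 (304°, 54 km): east 54 sin 304° = -44.77, north 54 cos 304° = 30.20
Summing: -34.84 km east, 28.98 km north → (-34.84, 28.98).

(-34.84, 28.98)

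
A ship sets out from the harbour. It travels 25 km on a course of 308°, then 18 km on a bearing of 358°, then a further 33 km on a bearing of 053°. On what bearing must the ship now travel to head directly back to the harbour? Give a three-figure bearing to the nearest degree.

Leg 1 (308°, 25 km): east 25 sin 308° = -19.70, north 25 cos 308° = 15.39
Leg 2 (358°, 18 km): east 18 sin 358° = -0.63, north 18 cos 358° = 17.99
Leg 3 (053°, 33 km): east 33 sin 53° = 26.35, north 33 cos 53° = 19.86
Net displacement: 6.03 east, 53.24 north. Direction back to start is (-6.03, -53.24): bearing = atan2(-6.03, -53.24) mod 360° = 186.46° ≈ 186°.

186°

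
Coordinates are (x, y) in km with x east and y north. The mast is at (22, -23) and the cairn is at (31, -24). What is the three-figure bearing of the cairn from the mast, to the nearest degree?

096°

Δeast = 31 − 22 = 9.00; Δnorth = -24 − -23 = -1.00.
Bearing = atan2(Δeast, Δnorth) mod 360° = 96.34° ≈ 096°.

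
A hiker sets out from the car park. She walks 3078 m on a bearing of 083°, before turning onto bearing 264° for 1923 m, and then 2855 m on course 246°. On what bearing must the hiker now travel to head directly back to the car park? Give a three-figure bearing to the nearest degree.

056°

Leg 1 (083°, 3078 m): east 3078 sin 83° = 3055.06, north 3078 cos 83° = 375.11
Leg 2 (264°, 1923 m): east 1923 sin 264° = -1912.47, north 1923 cos 264° = -201.01
Leg 3 (246°, 2855 m): east 2855 sin 246° = -2608.17, north 2855 cos 246° = -1161.23
Net displacement: -1465.58 east, -987.13 north. Direction back to start is (1465.58, 987.13): bearing = atan2(1465.58, 987.13) mod 360° = 56.04° ≈ 056°.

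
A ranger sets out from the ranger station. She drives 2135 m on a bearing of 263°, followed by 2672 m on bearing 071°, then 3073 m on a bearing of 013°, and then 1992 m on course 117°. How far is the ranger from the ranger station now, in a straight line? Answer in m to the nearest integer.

Leg 1 (263°, 2135 m): east 2135 sin 263° = -2119.09, north 2135 cos 263° = -260.19
Leg 2 (071°, 2672 m): east 2672 sin 71° = 2526.43, north 2672 cos 71° = 869.92
Leg 3 (013°, 3073 m): east 3073 sin 13° = 691.27, north 3073 cos 13° = 2994.24
Leg 4 (117°, 1992 m): east 1992 sin 117° = 1774.88, north 1992 cos 117° = -904.35
Net: 2873.50 east, 2699.62 north. Distance = √((2873.50)² + (2699.62)²) = 3942.706 m.

3943 m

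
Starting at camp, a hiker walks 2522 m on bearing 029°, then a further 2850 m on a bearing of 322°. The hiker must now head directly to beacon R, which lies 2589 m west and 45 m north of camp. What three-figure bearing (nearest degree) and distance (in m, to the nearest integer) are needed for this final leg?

Leg 1 (029°, 2522 m): east 2522 sin 29° = 1222.69, north 2522 cos 29° = 2205.79
Leg 2 (322°, 2850 m): east 2850 sin 322° = -1754.64, north 2850 cos 322° = 2245.83
Current position: (-531.95, 4451.62). Target: (-2589, 45). Remaining: Δeast = -2057.05, Δnorth = -4406.62.
Bearing = atan2(-2057.05, -4406.62) mod 360° = 205.02°; distance = √((-2057.05)² + (-4406.62)²) = 4863.105 m.

205°, 4863 m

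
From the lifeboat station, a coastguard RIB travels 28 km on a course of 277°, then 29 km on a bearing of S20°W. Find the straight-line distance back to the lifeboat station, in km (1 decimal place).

Leg 1 (277°, 28 km): east 28 sin 277° = -27.79, north 28 cos 277° = 3.41
Leg 2 (S20°W, 29 km): east 29 sin 200° = -9.92, north 29 cos 200° = -27.25
Net: -37.71 east, -23.84 north. Distance = √((-37.71)² + (-23.84)²) = 44.613 km.

44.6 km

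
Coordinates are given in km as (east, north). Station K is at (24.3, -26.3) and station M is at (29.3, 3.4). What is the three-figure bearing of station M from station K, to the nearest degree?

Δeast = 29.3 − 24.3 = 5.00; Δnorth = 3.4 − -26.3 = 29.70.
Bearing = atan2(Δeast, Δnorth) mod 360° = 9.56° ≈ 010°.

010°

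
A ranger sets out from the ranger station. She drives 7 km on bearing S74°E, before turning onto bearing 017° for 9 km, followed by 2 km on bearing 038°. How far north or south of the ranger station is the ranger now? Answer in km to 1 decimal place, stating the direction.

8.3 km north

Leg 1 (S74°E, 7 km): east 7 sin 106° = 6.73, north 7 cos 106° = -1.93
Leg 2 (017°, 9 km): east 9 sin 17° = 2.63, north 9 cos 17° = 8.61
Leg 3 (038°, 2 km): east 2 sin 38° = 1.23, north 2 cos 38° = 1.58
Net north component: 8.25 km.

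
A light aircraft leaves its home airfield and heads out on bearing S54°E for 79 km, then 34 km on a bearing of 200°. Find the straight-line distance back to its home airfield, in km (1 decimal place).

94.2 km

Leg 1 (S54°E, 79 km): east 79 sin 126° = 63.91, north 79 cos 126° = -46.44
Leg 2 (200°, 34 km): east 34 sin 200° = -11.63, north 34 cos 200° = -31.95
Net: 52.28 east, -78.38 north. Distance = √((52.28)² + (-78.38)²) = 94.222 km.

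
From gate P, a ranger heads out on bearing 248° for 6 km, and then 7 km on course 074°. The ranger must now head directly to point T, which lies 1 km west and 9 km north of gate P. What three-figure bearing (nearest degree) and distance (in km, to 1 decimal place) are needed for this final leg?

347°, 9.6 km

Leg 1 (248°, 6 km): east 6 sin 248° = -5.56, north 6 cos 248° = -2.25
Leg 2 (074°, 7 km): east 7 sin 74° = 6.73, north 7 cos 74° = 1.93
Current position: (1.17, -0.32). Target: (-1, 9). Remaining: Δeast = -2.17, Δnorth = 9.32.
Bearing = atan2(-2.17, 9.32) mod 360° = 346.92°; distance = √((-2.17)² + (9.32)²) = 9.567 km.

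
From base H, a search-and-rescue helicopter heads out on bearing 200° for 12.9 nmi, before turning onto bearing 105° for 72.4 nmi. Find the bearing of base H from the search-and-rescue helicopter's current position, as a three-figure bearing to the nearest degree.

295°

Leg 1 (200°, 12.9 nmi): east 12.9 sin 200° = -4.41, north 12.9 cos 200° = -12.12
Leg 2 (105°, 72.4 nmi): east 72.4 sin 105° = 69.93, north 72.4 cos 105° = -18.74
Net displacement: 65.52 east, -30.86 north. Direction back to start is (-65.52, 30.86): bearing = atan2(-65.52, 30.86) mod 360° = 295.22° ≈ 295°.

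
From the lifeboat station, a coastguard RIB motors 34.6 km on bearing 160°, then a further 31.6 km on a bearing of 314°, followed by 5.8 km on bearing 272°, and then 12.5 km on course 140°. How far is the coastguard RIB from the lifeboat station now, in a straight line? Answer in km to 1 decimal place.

Leg 1 (160°, 34.6 km): east 34.6 sin 160° = 11.83, north 34.6 cos 160° = -32.51
Leg 2 (314°, 31.6 km): east 31.6 sin 314° = -22.73, north 31.6 cos 314° = 21.95
Leg 3 (272°, 5.8 km): east 5.8 sin 272° = -5.80, north 5.8 cos 272° = 0.20
Leg 4 (140°, 12.5 km): east 12.5 sin 140° = 8.03, north 12.5 cos 140° = -9.58
Net: -8.66 east, -19.94 north. Distance = √((-8.66)² + (-19.94)²) = 21.735 km.

21.7 km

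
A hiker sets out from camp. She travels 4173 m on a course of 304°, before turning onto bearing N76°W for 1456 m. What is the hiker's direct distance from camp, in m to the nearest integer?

5564 m

Leg 1 (304°, 4173 m): east 4173 sin 304° = -3459.57, north 4173 cos 304° = 2333.51
Leg 2 (N76°W, 1456 m): east 1456 sin 284° = -1412.75, north 1456 cos 284° = 352.24
Net: -4872.32 east, 2685.75 north. Distance = √((-4872.32)² + (2685.75)²) = 5563.524 m.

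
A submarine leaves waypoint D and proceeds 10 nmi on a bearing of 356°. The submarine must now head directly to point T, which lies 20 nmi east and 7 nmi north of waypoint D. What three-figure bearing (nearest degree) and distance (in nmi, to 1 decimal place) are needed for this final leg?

Leg 1 (356°, 10 nmi): east 10 sin 356° = -0.70, north 10 cos 356° = 9.98
Current position: (-0.70, 9.98). Target: (20, 7). Remaining: Δeast = 20.70, Δnorth = -2.98.
Bearing = atan2(20.70, -2.98) mod 360° = 98.18°; distance = √((20.70)² + (-2.98)²) = 20.910 nmi.

098°, 20.9 nmi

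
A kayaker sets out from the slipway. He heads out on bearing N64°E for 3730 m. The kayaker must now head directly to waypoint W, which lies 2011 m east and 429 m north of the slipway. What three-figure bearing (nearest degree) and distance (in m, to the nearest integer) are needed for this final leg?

228°, 1804 m

Leg 1 (N64°E, 3730 m): east 3730 sin 64° = 3352.50, north 3730 cos 64° = 1635.12
Current position: (3352.50, 1635.12). Target: (2011, 429). Remaining: Δeast = -1341.50, Δnorth = -1206.12.
Bearing = atan2(-1341.50, -1206.12) mod 360° = 228.04°; distance = √((-1341.50)² + (-1206.12)²) = 1803.985 m.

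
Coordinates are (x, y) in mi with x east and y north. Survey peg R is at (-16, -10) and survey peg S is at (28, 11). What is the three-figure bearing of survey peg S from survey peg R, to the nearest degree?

064°

Δeast = 28 − -16 = 44.00; Δnorth = 11 − -10 = 21.00.
Bearing = atan2(Δeast, Δnorth) mod 360° = 64.49° ≈ 064°.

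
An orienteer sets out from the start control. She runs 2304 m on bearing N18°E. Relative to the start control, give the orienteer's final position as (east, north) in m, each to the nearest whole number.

Leg 1 (N18°E, 2304 m): east 2304 sin 18° = 711.98, north 2304 cos 18° = 2191.23
Summing: 711.98 m east, 2191.23 m north → (712, 2191).

(712, 2191)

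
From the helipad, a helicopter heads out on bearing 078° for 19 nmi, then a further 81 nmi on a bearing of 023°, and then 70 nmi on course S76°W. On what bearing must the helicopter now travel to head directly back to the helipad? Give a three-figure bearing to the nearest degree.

Leg 1 (078°, 19 nmi): east 19 sin 78° = 18.58, north 19 cos 78° = 3.95
Leg 2 (023°, 81 nmi): east 81 sin 23° = 31.65, north 81 cos 23° = 74.56
Leg 3 (S76°W, 70 nmi): east 70 sin 256° = -67.92, north 70 cos 256° = -16.93
Net displacement: -17.69 east, 61.58 north. Direction back to start is (17.69, -61.58): bearing = atan2(17.69, -61.58) mod 360° = 163.97° ≈ 164°.

164°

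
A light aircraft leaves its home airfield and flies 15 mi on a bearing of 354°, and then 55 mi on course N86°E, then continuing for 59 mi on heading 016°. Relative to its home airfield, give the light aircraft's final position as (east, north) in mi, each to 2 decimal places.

Leg 1 (354°, 15 mi): east 15 sin 354° = -1.57, north 15 cos 354° = 14.92
Leg 2 (N86°E, 55 mi): east 55 sin 86° = 54.87, north 55 cos 86° = 3.84
Leg 3 (016°, 59 mi): east 59 sin 16° = 16.26, north 59 cos 16° = 56.71
Summing: 69.56 mi east, 75.47 mi north → (69.56, 75.47).

(69.56, 75.47)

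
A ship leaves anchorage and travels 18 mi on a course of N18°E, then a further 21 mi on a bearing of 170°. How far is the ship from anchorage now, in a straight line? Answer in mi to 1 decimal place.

9.9 mi

Leg 1 (N18°E, 18 mi): east 18 sin 18° = 5.56, north 18 cos 18° = 17.12
Leg 2 (170°, 21 mi): east 21 sin 170° = 3.65, north 21 cos 170° = -20.68
Net: 9.21 east, -3.56 north. Distance = √((9.21)² + (-3.56)²) = 9.874 mi.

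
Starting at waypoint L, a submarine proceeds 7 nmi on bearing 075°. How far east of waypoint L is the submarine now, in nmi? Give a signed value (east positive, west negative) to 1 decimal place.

6.8 nmi

Leg 1 (075°, 7 nmi): east 7 sin 75° = 6.76, north 7 cos 75° = 1.81
Net east component: 6.76 nmi.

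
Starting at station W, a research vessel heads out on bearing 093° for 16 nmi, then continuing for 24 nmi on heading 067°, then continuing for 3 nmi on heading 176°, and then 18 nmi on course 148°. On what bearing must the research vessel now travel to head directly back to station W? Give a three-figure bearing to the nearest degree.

Leg 1 (093°, 16 nmi): east 16 sin 93° = 15.98, north 16 cos 93° = -0.84
Leg 2 (067°, 24 nmi): east 24 sin 67° = 22.09, north 24 cos 67° = 9.38
Leg 3 (176°, 3 nmi): east 3 sin 176° = 0.21, north 3 cos 176° = -2.99
Leg 4 (148°, 18 nmi): east 18 sin 148° = 9.54, north 18 cos 148° = -15.26
Net displacement: 47.82 east, -9.72 north. Direction back to start is (-47.82, 9.72): bearing = atan2(-47.82, 9.72) mod 360° = 281.49° ≈ 281°.

281°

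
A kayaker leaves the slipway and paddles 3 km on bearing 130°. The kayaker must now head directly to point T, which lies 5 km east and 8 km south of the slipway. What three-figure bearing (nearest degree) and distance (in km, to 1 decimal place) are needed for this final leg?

156°, 6.6 km

Leg 1 (130°, 3 km): east 3 sin 130° = 2.30, north 3 cos 130° = -1.93
Current position: (2.30, -1.93). Target: (5, -8). Remaining: Δeast = 2.70, Δnorth = -6.07.
Bearing = atan2(2.70, -6.07) mod 360° = 156.01°; distance = √((2.70)² + (-6.07)²) = 6.646 km.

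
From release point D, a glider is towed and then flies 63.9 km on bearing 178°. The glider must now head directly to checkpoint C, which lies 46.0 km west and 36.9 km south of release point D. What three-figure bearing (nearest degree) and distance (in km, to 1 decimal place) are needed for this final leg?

299°, 55.3 km

Leg 1 (178°, 63.9 km): east 63.9 sin 178° = 2.23, north 63.9 cos 178° = -63.86
Current position: (2.23, -63.86). Target: (-46.0, -36.9). Remaining: Δeast = -48.23, Δnorth = 26.96.
Bearing = atan2(-48.23, 26.96) mod 360° = 299.21°; distance = √((-48.23)² + (26.96)²) = 55.254 km.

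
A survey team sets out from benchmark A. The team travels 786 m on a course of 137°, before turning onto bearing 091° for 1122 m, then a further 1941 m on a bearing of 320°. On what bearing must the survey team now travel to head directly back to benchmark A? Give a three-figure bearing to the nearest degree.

205°

Leg 1 (137°, 786 m): east 786 sin 137° = 536.05, north 786 cos 137° = -574.84
Leg 2 (091°, 1122 m): east 1122 sin 91° = 1121.83, north 1122 cos 91° = -19.58
Leg 3 (320°, 1941 m): east 1941 sin 320° = -1247.65, north 1941 cos 320° = 1486.89
Net displacement: 410.23 east, 892.47 north. Direction back to start is (-410.23, -892.47): bearing = atan2(-410.23, -892.47) mod 360° = 204.69° ≈ 205°.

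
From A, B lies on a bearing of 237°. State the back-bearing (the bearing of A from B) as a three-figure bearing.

057°

Back-bearing = 237° − 180° = 057°.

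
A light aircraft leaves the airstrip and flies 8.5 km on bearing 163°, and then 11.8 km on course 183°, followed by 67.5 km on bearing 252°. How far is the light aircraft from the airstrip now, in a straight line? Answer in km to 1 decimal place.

74.5 km

Leg 1 (163°, 8.5 km): east 8.5 sin 163° = 2.49, north 8.5 cos 163° = -8.13
Leg 2 (183°, 11.8 km): east 11.8 sin 183° = -0.62, north 11.8 cos 183° = -11.78
Leg 3 (252°, 67.5 km): east 67.5 sin 252° = -64.20, north 67.5 cos 252° = -20.86
Net: -62.33 east, -40.77 north. Distance = √((-62.33)² + (-40.77)²) = 74.479 km.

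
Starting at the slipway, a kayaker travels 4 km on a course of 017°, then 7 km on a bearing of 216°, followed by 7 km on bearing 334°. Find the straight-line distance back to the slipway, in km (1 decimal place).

7.5 km

Leg 1 (017°, 4 km): east 4 sin 17° = 1.17, north 4 cos 17° = 3.83
Leg 2 (216°, 7 km): east 7 sin 216° = -4.11, north 7 cos 216° = -5.66
Leg 3 (334°, 7 km): east 7 sin 334° = -3.07, north 7 cos 334° = 6.29
Net: -6.01 east, 4.45 north. Distance = √((-6.01)² + (4.45)²) = 7.483 km.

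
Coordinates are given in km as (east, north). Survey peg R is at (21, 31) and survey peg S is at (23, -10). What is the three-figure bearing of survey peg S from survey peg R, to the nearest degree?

177°

Δeast = 23 − 21 = 2.00; Δnorth = -10 − 31 = -41.00.
Bearing = atan2(Δeast, Δnorth) mod 360° = 177.21° ≈ 177°.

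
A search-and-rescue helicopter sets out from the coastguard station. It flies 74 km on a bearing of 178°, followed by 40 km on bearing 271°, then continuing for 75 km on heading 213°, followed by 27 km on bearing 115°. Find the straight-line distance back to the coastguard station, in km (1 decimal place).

Leg 1 (178°, 74 km): east 74 sin 178° = 2.58, north 74 cos 178° = -73.95
Leg 2 (271°, 40 km): east 40 sin 271° = -39.99, north 40 cos 271° = 0.70
Leg 3 (213°, 75 km): east 75 sin 213° = -40.85, north 75 cos 213° = -62.90
Leg 4 (115°, 27 km): east 27 sin 115° = 24.47, north 27 cos 115° = -11.41
Net: -53.79 east, -147.57 north. Distance = √((-53.79)² + (-147.57)²) = 157.065 km.

157.1 km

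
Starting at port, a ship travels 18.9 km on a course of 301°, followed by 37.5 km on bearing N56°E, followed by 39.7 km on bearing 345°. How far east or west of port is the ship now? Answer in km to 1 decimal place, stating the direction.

Leg 1 (301°, 18.9 km): east 18.9 sin 301° = -16.20, north 18.9 cos 301° = 9.73
Leg 2 (N56°E, 37.5 km): east 37.5 sin 56° = 31.09, north 37.5 cos 56° = 20.97
Leg 3 (345°, 39.7 km): east 39.7 sin 345° = -10.28, north 39.7 cos 345° = 38.35
Net east component: 4.61 km.

4.6 km east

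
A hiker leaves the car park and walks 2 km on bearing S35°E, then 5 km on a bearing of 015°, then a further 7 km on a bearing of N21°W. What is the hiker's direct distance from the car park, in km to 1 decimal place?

Leg 1 (S35°E, 2 km): east 2 sin 145° = 1.15, north 2 cos 145° = -1.64
Leg 2 (015°, 5 km): east 5 sin 15° = 1.29, north 5 cos 15° = 4.83
Leg 3 (N21°W, 7 km): east 7 sin 339° = -2.51, north 7 cos 339° = 6.54
Net: -0.07 east, 9.73 north. Distance = √((-0.07)² + (9.73)²) = 9.727 km.

9.7 km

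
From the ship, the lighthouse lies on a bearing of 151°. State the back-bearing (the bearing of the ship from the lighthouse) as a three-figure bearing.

Back-bearing = 151° + 180° = 331°.

331°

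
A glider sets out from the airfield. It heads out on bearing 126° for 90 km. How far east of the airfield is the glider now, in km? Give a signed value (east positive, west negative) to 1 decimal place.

72.8 km

Leg 1 (126°, 90 km): east 90 sin 126° = 72.81, north 90 cos 126° = -52.90
Net east component: 72.81 km.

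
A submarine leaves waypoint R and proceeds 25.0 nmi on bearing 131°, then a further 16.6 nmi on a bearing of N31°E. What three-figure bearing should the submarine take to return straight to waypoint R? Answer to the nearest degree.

Leg 1 (131°, 25.0 nmi): east 25.0 sin 131° = 18.87, north 25.0 cos 131° = -16.40
Leg 2 (N31°E, 16.6 nmi): east 16.6 sin 31° = 8.55, north 16.6 cos 31° = 14.23
Net displacement: 27.42 east, -2.17 north. Direction back to start is (-27.42, 2.17): bearing = atan2(-27.42, 2.17) mod 360° = 274.53° ≈ 275°.

275°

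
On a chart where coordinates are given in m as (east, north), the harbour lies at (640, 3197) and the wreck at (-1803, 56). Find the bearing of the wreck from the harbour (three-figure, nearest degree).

Δeast = -1803 − 640 = -2443.00; Δnorth = 56 − 3197 = -3141.00.
Bearing = atan2(Δeast, Δnorth) mod 360° = 217.87° ≈ 218°.

218°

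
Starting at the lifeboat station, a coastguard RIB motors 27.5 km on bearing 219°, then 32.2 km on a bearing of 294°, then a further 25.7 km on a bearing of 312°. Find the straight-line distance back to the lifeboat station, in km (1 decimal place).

66.4 km

Leg 1 (219°, 27.5 km): east 27.5 sin 219° = -17.31, north 27.5 cos 219° = -21.37
Leg 2 (294°, 32.2 km): east 32.2 sin 294° = -29.42, north 32.2 cos 294° = 13.10
Leg 3 (312°, 25.7 km): east 25.7 sin 312° = -19.10, north 25.7 cos 312° = 17.20
Net: -65.82 east, 8.92 north. Distance = √((-65.82)² + (8.92)²) = 66.423 km.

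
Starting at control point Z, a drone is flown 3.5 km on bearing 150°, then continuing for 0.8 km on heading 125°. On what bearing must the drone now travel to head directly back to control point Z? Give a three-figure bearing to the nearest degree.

325°

Leg 1 (150°, 3.5 km): east 3.5 sin 150° = 1.75, north 3.5 cos 150° = -3.03
Leg 2 (125°, 0.8 km): east 0.8 sin 125° = 0.66, north 0.8 cos 125° = -0.46
Net displacement: 2.41 east, -3.49 north. Direction back to start is (-2.41, 3.49): bearing = atan2(-2.41, 3.49) mod 360° = 325.42° ≈ 325°.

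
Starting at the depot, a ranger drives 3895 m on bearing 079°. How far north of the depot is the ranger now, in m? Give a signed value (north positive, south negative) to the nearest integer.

743 m

Leg 1 (079°, 3895 m): east 3895 sin 79° = 3823.44, north 3895 cos 79° = 743.20
Net north component: 743.20 m.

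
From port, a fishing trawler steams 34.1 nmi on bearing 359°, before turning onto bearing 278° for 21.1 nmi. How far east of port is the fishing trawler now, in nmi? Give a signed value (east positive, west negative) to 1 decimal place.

Leg 1 (359°, 34.1 nmi): east 34.1 sin 359° = -0.60, north 34.1 cos 359° = 34.09
Leg 2 (278°, 21.1 nmi): east 21.1 sin 278° = -20.89, north 21.1 cos 278° = 2.94
Net east component: -21.49 nmi.

-21.5 nmi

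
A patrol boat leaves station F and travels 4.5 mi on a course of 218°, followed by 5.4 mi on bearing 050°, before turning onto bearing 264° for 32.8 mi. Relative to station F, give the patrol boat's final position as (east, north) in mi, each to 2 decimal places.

Leg 1 (218°, 4.5 mi): east 4.5 sin 218° = -2.77, north 4.5 cos 218° = -3.55
Leg 2 (050°, 5.4 mi): east 5.4 sin 50° = 4.14, north 5.4 cos 50° = 3.47
Leg 3 (264°, 32.8 mi): east 32.8 sin 264° = -32.62, north 32.8 cos 264° = -3.43
Summing: -31.25 mi east, -3.50 mi north → (-31.25, -3.50).

(-31.25, -3.50)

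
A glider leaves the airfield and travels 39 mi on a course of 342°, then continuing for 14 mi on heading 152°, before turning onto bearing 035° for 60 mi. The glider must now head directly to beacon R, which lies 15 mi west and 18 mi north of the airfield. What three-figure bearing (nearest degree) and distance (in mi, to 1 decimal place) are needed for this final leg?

218°, 71.1 mi

Leg 1 (342°, 39 mi): east 39 sin 342° = -12.05, north 39 cos 342° = 37.09
Leg 2 (152°, 14 mi): east 14 sin 152° = 6.57, north 14 cos 152° = -12.36
Leg 3 (035°, 60 mi): east 60 sin 35° = 34.41, north 60 cos 35° = 49.15
Current position: (28.94, 73.88). Target: (-15, 18). Remaining: Δeast = -43.94, Δnorth = -55.88.
Bearing = atan2(-43.94, -55.88) mod 360° = 218.18°; distance = √((-43.94)² + (-55.88)²) = 71.083 mi.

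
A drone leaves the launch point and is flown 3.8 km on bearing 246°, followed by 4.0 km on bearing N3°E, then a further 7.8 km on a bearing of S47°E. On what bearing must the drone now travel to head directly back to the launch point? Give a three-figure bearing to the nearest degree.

320°

Leg 1 (246°, 3.8 km): east 3.8 sin 246° = -3.47, north 3.8 cos 246° = -1.55
Leg 2 (N3°E, 4.0 km): east 4.0 sin 3° = 0.21, north 4.0 cos 3° = 3.99
Leg 3 (S47°E, 7.8 km): east 7.8 sin 133° = 5.70, north 7.8 cos 133° = -5.32
Net displacement: 2.44 east, -2.87 north. Direction back to start is (-2.44, 2.87): bearing = atan2(-2.44, 2.87) mod 360° = 319.61° ≈ 320°.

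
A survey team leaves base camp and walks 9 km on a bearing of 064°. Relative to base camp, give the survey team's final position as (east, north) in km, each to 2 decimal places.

(8.09, 3.95)

Leg 1 (064°, 9 km): east 9 sin 64° = 8.09, north 9 cos 64° = 3.95
Summing: 8.09 km east, 3.95 km north → (8.09, 3.95).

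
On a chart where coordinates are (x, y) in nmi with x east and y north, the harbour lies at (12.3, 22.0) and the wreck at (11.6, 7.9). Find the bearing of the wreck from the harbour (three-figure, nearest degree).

Δeast = 11.6 − 12.3 = -0.70; Δnorth = 7.9 − 22.0 = -14.10.
Bearing = atan2(Δeast, Δnorth) mod 360° = 182.84° ≈ 183°.

183°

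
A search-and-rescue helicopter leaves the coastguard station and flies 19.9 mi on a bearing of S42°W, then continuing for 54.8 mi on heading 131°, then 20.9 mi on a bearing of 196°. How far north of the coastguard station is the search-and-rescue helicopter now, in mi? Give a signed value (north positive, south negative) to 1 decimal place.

-70.8 mi

Leg 1 (S42°W, 19.9 mi): east 19.9 sin 222° = -13.32, north 19.9 cos 222° = -14.79
Leg 2 (131°, 54.8 mi): east 54.8 sin 131° = 41.36, north 54.8 cos 131° = -35.95
Leg 3 (196°, 20.9 mi): east 20.9 sin 196° = -5.76, north 20.9 cos 196° = -20.09
Net north component: -70.83 mi.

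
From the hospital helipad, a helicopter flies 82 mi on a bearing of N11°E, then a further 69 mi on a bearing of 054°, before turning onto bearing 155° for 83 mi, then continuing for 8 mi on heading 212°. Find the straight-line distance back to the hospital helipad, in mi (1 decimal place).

109.5 mi

Leg 1 (N11°E, 82 mi): east 82 sin 11° = 15.65, north 82 cos 11° = 80.49
Leg 2 (054°, 69 mi): east 69 sin 54° = 55.82, north 69 cos 54° = 40.56
Leg 3 (155°, 83 mi): east 83 sin 155° = 35.08, north 83 cos 155° = -75.22
Leg 4 (212°, 8 mi): east 8 sin 212° = -4.24, north 8 cos 212° = -6.78
Net: 102.31 east, 39.04 north. Distance = √((102.31)² + (39.04)²) = 109.503 mi.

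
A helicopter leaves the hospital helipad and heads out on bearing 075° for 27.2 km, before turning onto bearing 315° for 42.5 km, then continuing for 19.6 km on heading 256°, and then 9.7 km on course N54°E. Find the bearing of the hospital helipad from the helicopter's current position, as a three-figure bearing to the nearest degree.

Leg 1 (075°, 27.2 km): east 27.2 sin 75° = 26.27, north 27.2 cos 75° = 7.04
Leg 2 (315°, 42.5 km): east 42.5 sin 315° = -30.05, north 42.5 cos 315° = 30.05
Leg 3 (256°, 19.6 km): east 19.6 sin 256° = -19.02, north 19.6 cos 256° = -4.74
Leg 4 (N54°E, 9.7 km): east 9.7 sin 54° = 7.85, north 9.7 cos 54° = 5.70
Net displacement: -14.95 east, 38.05 north. Direction back to start is (14.95, -38.05): bearing = atan2(14.95, -38.05) mod 360° = 158.55° ≈ 159°.

159°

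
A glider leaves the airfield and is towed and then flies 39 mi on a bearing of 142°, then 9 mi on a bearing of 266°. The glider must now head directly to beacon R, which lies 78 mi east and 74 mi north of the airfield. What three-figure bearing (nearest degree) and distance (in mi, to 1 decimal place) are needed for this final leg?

031°, 122.7 mi

Leg 1 (142°, 39 mi): east 39 sin 142° = 24.01, north 39 cos 142° = -30.73
Leg 2 (266°, 9 mi): east 9 sin 266° = -8.98, north 9 cos 266° = -0.63
Current position: (15.03, -31.36). Target: (78, 74). Remaining: Δeast = 62.97, Δnorth = 105.36.
Bearing = atan2(62.97, 105.36) mod 360° = 30.86°; distance = √((62.97)² + (105.36)²) = 122.742 mi.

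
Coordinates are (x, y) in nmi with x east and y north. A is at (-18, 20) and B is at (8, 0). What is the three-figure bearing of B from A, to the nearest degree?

128°

Δeast = 8 − -18 = 26.00; Δnorth = 0 − 20 = -20.00.
Bearing = atan2(Δeast, Δnorth) mod 360° = 127.57° ≈ 128°.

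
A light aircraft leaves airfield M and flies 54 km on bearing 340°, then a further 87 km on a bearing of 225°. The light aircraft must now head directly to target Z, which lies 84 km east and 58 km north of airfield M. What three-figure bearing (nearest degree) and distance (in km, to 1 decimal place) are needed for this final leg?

067°, 177.8 km

Leg 1 (340°, 54 km): east 54 sin 340° = -18.47, north 54 cos 340° = 50.74
Leg 2 (225°, 87 km): east 87 sin 225° = -61.52, north 87 cos 225° = -61.52
Current position: (-79.99, -10.77). Target: (84, 58). Remaining: Δeast = 163.99, Δnorth = 68.77.
Bearing = atan2(163.99, 68.77) mod 360° = 67.25°; distance = √((163.99)² + (68.77)²) = 177.825 km.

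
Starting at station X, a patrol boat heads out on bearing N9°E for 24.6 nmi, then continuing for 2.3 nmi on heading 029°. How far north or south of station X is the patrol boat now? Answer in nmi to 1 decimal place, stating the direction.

Leg 1 (N9°E, 24.6 nmi): east 24.6 sin 9° = 3.85, north 24.6 cos 9° = 24.30
Leg 2 (029°, 2.3 nmi): east 2.3 sin 29° = 1.12, north 2.3 cos 29° = 2.01
Net north component: 26.31 nmi.

26.3 nmi north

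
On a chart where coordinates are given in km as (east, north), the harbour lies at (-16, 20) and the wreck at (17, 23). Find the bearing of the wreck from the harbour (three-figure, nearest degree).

Δeast = 17 − -16 = 33.00; Δnorth = 23 − 20 = 3.00.
Bearing = atan2(Δeast, Δnorth) mod 360° = 84.81° ≈ 085°.

085°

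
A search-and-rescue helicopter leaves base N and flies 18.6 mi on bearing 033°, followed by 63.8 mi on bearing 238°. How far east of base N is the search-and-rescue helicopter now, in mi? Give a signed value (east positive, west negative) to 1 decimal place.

-44.0 mi

Leg 1 (033°, 18.6 mi): east 18.6 sin 33° = 10.13, north 18.6 cos 33° = 15.60
Leg 2 (238°, 63.8 mi): east 63.8 sin 238° = -54.11, north 63.8 cos 238° = -33.81
Net east component: -43.98 mi.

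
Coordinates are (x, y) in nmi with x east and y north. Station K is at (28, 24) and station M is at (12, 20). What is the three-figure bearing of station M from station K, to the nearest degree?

256°

Δeast = 12 − 28 = -16.00; Δnorth = 20 − 24 = -4.00.
Bearing = atan2(Δeast, Δnorth) mod 360° = 255.96° ≈ 256°.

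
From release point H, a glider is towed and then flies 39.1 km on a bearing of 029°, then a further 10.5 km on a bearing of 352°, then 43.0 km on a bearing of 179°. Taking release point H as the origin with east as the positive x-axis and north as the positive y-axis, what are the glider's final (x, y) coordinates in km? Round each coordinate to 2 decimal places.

Leg 1 (029°, 39.1 km): east 39.1 sin 29° = 18.96, north 39.1 cos 29° = 34.20
Leg 2 (352°, 10.5 km): east 10.5 sin 352° = -1.46, north 10.5 cos 352° = 10.40
Leg 3 (179°, 43.0 km): east 43.0 sin 179° = 0.75, north 43.0 cos 179° = -42.99
Summing: 18.25 km east, 1.60 km north → (18.25, 1.60).

(18.25, 1.60)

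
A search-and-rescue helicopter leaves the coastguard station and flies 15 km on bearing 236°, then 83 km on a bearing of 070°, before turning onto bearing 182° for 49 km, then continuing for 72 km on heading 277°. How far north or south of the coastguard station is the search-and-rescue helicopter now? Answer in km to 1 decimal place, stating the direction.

Leg 1 (236°, 15 km): east 15 sin 236° = -12.44, north 15 cos 236° = -8.39
Leg 2 (070°, 83 km): east 83 sin 70° = 77.99, north 83 cos 70° = 28.39
Leg 3 (182°, 49 km): east 49 sin 182° = -1.71, north 49 cos 182° = -48.97
Leg 4 (277°, 72 km): east 72 sin 277° = -71.46, north 72 cos 277° = 8.77
Net north component: -20.20 km.

20.2 km south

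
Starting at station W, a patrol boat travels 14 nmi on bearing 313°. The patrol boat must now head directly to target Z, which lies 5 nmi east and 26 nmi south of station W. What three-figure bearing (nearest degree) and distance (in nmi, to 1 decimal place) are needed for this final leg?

157°, 38.7 nmi

Leg 1 (313°, 14 nmi): east 14 sin 313° = -10.24, north 14 cos 313° = 9.55
Current position: (-10.24, 9.55). Target: (5, -26). Remaining: Δeast = 15.24, Δnorth = -35.55.
Bearing = atan2(15.24, -35.55) mod 360° = 156.80°; distance = √((15.24)² + (-35.55)²) = 38.677 nmi.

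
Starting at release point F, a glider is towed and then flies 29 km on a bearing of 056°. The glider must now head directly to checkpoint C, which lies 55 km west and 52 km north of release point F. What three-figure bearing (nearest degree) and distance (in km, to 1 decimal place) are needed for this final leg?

294°, 86.8 km

Leg 1 (056°, 29 km): east 29 sin 56° = 24.04, north 29 cos 56° = 16.22
Current position: (24.04, 16.22). Target: (-55, 52). Remaining: Δeast = -79.04, Δnorth = 35.78.
Bearing = atan2(-79.04, 35.78) mod 360° = 294.36°; distance = √((-79.04)² + (35.78)²) = 86.765 km.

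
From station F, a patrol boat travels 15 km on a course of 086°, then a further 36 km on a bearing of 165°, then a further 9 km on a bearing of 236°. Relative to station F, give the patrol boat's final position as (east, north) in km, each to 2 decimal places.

Leg 1 (086°, 15 km): east 15 sin 86° = 14.96, north 15 cos 86° = 1.05
Leg 2 (165°, 36 km): east 36 sin 165° = 9.32, north 36 cos 165° = -34.77
Leg 3 (236°, 9 km): east 9 sin 236° = -7.46, north 9 cos 236° = -5.03
Summing: 16.82 km east, -38.76 km north → (16.82, -38.76).

(16.82, -38.76)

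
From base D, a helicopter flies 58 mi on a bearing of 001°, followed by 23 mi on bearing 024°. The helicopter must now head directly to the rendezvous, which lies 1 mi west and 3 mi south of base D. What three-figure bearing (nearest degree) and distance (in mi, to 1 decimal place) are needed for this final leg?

Leg 1 (001°, 58 mi): east 58 sin 1° = 1.01, north 58 cos 1° = 57.99
Leg 2 (024°, 23 mi): east 23 sin 24° = 9.35, north 23 cos 24° = 21.01
Current position: (10.37, 79.00). Target: (-1, -3). Remaining: Δeast = -11.37, Δnorth = -82.00.
Bearing = atan2(-11.37, -82.00) mod 360° = 187.89°; distance = √((-11.37)² + (-82.00)²) = 82.787 mi.

188°, 82.8 mi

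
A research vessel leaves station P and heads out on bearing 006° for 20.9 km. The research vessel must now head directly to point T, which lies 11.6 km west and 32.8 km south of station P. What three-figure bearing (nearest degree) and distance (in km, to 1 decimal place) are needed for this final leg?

194°, 55.3 km

Leg 1 (006°, 20.9 km): east 20.9 sin 6° = 2.18, north 20.9 cos 6° = 20.79
Current position: (2.18, 20.79). Target: (-11.6, -32.8). Remaining: Δeast = -13.78, Δnorth = -53.59.
Bearing = atan2(-13.78, -53.59) mod 360° = 194.43°; distance = √((-13.78)² + (-53.59)²) = 55.330 km.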